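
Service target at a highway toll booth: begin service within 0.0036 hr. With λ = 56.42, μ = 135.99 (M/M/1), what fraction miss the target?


ρ = 56.42/135.99 = 0.4149
P(Wq > t) = ρ·e^{−(μ−λ)t} = 0.4149·e^{−0.2865}
= 0.4149·0.750923 = 0.311546

Final: 0.311546


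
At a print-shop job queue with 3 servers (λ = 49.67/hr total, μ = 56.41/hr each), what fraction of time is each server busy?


ρ = λ/(cμ) = 49.67/(3·56.41) = 49.67/169.23 = 0.2935

Final: 0.2935


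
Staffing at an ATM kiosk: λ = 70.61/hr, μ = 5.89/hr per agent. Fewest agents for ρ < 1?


Stability requires cμ > λ ⇔ c > λ/μ.
λ/μ = 70.61/5.89 = 11.9881
Minimum integer c = ⌊11.9881⌋ + 1 = 12
Check: 12·5.89 = 70.68 > 70.61, while 11·5.89 = 64.79 ≤ 70.61

Final: 12 servers


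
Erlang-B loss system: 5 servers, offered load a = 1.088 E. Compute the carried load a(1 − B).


B(5,1.088) = 0.004284 (Erlang-B)
Carried load = a(1 − B) = 1.088·(1 − 0.004284) = 1.088·0.995716 = 1.0833 E

Final: 1.0833 Erlangs


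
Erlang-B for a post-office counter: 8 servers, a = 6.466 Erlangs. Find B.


B(c,a) = (a^c/c!) / Σ_{k=0}^{c} a^k/k!
a^8/8! = 75.781828
Σ terms (k=0..8): 1.00000 + 6.46600 + 20.90458 + 45.05633 + 72.83356 + 94.18836 + 101.50366 + 93.76038 + 75.78183 = 511.494710
B = 75.781828/511.494710 = 0.148158

Final: 0.148158


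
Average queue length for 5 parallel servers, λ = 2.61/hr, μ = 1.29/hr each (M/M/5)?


a = λ/μ = 2.0233; ρ = a/5 = 0.4047
P₀ = 0.131178
Lq = P₀·a^c·ρ / (c!·(1−ρ)²) = 0.131178·33.90424·0.4047/(120·0.35444)
= 0.04231

Final: 0.04231


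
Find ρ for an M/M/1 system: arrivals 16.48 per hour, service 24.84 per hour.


ρ = λ/μ = 16.48/24.84 = 0.6634

Final: 0.6634


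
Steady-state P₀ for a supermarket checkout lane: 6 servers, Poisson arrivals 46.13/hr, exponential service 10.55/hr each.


a = λ/μ = 46.13/10.55 = 4.3725; ρ = a/c = 0.7288
Σ_{k=0}^{5} a^k/k! (terms k=0..5) = 1.00000 + 4.37251 + 9.55943 + 13.93291 + 15.23045 + 13.31906 = 57.41436
Tail: a^6/(6!(1−ρ)) = 6988.53219/(720·0.2712) = 35.78384
P₀ = 1/(57.41436 + 35.78384) = 1/93.19820 = 0.010730

Final: 0.010730


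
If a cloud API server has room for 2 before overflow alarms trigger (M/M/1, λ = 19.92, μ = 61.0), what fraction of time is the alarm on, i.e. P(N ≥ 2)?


ρ = 19.92/61.0 = 0.3266
P(N ≥ n) = ρ^n = 0.3266^2 = 0.106640

Final: 0.106640


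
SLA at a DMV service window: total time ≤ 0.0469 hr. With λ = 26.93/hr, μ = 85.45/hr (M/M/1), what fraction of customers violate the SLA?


W ~ Exponential(μ−λ) for M/M/1.
μ − λ = 85.45 − 26.93 = 58.5200
P(W > t) = e^{−(μ−λ)t} = e^{−2.7446} = 0.064275

Final: 0.064275


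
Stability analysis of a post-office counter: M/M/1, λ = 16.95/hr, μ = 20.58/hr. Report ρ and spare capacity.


Total capacity cμ = 1·20.58 = 20.58/hr
ρ = λ/(cμ) = 16.95/20.58 = 0.8236
Stable ⇔ ρ < 1: YES
Spare capacity = cμ − λ = 20.58 − 16.95 = 3.63/hr

Final: ρ = 0.8236; stable; margin = 3.63/hr


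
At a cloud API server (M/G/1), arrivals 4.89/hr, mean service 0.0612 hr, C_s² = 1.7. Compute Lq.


ρ = λ·E[S] = 4.89·0.0612 = 0.2993
Lq = ρ²(1+C_s²)/(2(1−ρ)) = 0.08956·(1+1.7)/(2·0.7007)
= 0.08956·2.7000/1.4015 = 0.17255

Final: 0.17255


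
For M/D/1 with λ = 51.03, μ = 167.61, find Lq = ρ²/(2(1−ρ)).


ρ = 51.03/167.61 = 0.3045
M/D/1: Lq = ρ²/(2(1−ρ)) = 0.09269/(2·0.6955) = 0.06663

Final: 0.06663


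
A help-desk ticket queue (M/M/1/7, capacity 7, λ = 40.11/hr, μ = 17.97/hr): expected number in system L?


ρ = 40.11/17.97 = 2.2321
L = ρ[1 − (K+1)ρ^K + Kρ^(K+1)] / [(1−ρ)(1−ρ^(K+1))]
Numerator: 2.2321·(1 − 8·276.014625 + 7·616.079388) = 4699.451695
Denominator: (-1.2321)·(-615.079388) = 757.810665
L = 4699.451695/757.810665 = 6.2014

Final: 6.2014


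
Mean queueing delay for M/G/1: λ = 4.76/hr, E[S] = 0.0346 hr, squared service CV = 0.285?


ρ = λ·E[S] = 4.76·0.0346 = 0.1647
E[S²] = E[S]²(1+C_s²) = 0.0346²·(1+0.285) = 0.001538
Wq = λ·E[S²]/(2(1−ρ)) = 4.76·0.001538/(2·0.8353) = 0.004383 hr

Final: 0.004383 hr


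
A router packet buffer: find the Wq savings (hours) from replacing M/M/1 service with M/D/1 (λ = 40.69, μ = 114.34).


ρ = 40.69/114.34 = 0.3559
Wq(M/M/1) = ρ/(μ−λ) = 0.3559/73.65 = 0.004832 hr
Wq(M/D/1) = ρ/(2(μ−λ)) = 0.002416 hr
Savings = 0.004832 − 0.002416 = 0.002416 hr

Final: 0.002416 hr


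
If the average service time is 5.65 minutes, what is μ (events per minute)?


μ = 1/(service time) in consistent units.
1 minute = 1 min, so μ = 1/5.65 = 0.1770 per minute

Final: 0.1770 /min


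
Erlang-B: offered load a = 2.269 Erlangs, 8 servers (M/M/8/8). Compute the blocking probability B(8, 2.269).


B(c,a) = (a^c/c!) / Σ_{k=0}^{c} a^k/k!
a^8/8! = 0.017424
Σ terms (k=0..8): 1.00000 + 2.26900 + 2.57418 + 1.94694 + 1.10440 + 0.50118 + 0.18953 + 0.06143 + 0.01742 = 9.664084
B = 0.017424/9.664084 = 0.001803

Final: 0.001803


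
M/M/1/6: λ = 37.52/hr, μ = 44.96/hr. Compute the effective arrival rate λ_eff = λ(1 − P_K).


ρ = 0.8345; P_K = (1−ρ)ρ^6/(1−ρ^7) = 0.077833
λ_eff = λ(1 − P_K) = 37.52·(1 − 0.077833) = 37.52·0.922167 = 34.5997 /hr

Final: 34.5997 /hr


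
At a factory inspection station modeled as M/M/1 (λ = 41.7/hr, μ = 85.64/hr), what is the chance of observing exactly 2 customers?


ρ = 41.7/85.64 = 0.4869
P_n = (1−ρ)·ρ^n = (1 − 0.4869)·0.4869^2 = 0.5131·0.237093 = 0.121647

Final: 0.121647


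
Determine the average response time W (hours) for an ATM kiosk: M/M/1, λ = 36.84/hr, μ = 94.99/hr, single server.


W = 1/(μ−λ) = 1/(94.99 − 36.84) = 1/58.15 = 0.01720 hr

Final: 0.01720 hr


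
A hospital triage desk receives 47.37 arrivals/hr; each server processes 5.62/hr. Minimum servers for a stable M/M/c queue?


Stability requires cμ > λ ⇔ c > λ/μ.
λ/μ = 47.37/5.62 = 8.4288
Minimum integer c = ⌊8.4288⌋ + 1 = 9
Check: 9·5.62 = 50.58 > 47.37, while 8·5.62 = 44.96 ≤ 47.37

Final: 9 servers


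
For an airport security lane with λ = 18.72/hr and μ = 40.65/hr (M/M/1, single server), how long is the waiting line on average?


ρ = 18.72/40.65 = 0.4605
Lq = ρ²/(1−ρ) = 0.2121/0.5395 = 0.3931

Final: 0.3931


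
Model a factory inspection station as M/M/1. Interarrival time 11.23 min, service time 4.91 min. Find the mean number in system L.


λ = 60/11.23 = 5.3428 /hr
μ = 60/4.91 = 12.2200 /hr
ρ = λ/μ = 5.3428/12.2200 = 0.4372
L = ρ/(1−ρ) = 0.4372/0.5628 = 0.7769

Final: 0.7769


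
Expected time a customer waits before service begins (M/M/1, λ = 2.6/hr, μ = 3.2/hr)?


ρ = 2.6/3.2 = 0.8125
Wq = ρ/(μ−λ) = 0.8125/(3.2 − 2.6) = 0.8125/0.6000 = 1.3542 hr

Final: 1.3542 hr


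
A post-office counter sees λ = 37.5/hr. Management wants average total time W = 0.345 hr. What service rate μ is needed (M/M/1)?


W = 1/(μ−λ) ⇒ μ − λ = 1/W = 1/0.345 = 2.8986
μ = λ + 1/W = 37.5 + 2.8986 = 40.3986 per hr

Final: 40.3986 /hr


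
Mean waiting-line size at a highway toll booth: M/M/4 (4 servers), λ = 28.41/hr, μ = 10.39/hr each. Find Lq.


a = λ/μ = 2.7344; ρ = a/4 = 0.6836
P₀ = 0.054820
Lq = P₀·a^c·ρ / (c!·(1−ρ)²) = 0.054820·55.90141·0.6836/(24·0.10012)
= 0.87186

Final: 0.87186


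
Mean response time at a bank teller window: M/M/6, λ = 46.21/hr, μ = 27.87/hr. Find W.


a = 1.6581; ρ = 0.2763; P₀ = 0.190420
Lq = P₀·a^c·ρ/(c!(1−ρ)²) = 0.002900
Wq = Lq/λ = 0.002900/46.21 = 0.00006275 hr
W = Wq + 1/μ = 0.00006275 + 0.03588 = 0.03594 hr

Final: 0.03594 hr


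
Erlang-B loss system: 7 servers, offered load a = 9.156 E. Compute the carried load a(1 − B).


B(7,9.156) = 0.369373 (Erlang-B)
Carried load = a(1 − B) = 9.156·(1 − 0.369373) = 9.156·0.630627 = 5.7740 E

Final: 5.7740 Erlangs


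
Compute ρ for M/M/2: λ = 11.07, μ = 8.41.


ρ = λ/(cμ) = 11.07/(2·8.41) = 11.07/16.82 = 0.6581

Final: 0.6581


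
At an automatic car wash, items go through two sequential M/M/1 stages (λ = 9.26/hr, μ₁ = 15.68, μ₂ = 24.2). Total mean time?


Each node sees arrival rate λ = 9.26/hr (tandem ⇒ throughput preserved).
W₁ = 1/(μ₁−λ) = 1/(15.68−9.26) = 0.15576 hr
W₂ = 1/(μ₂−λ) = 1/(24.2−9.26) = 0.06693 hr
W_total = W₁ + W₂ = 0.15576 + 0.06693 = 0.22270 hr

Final: 0.22270 hr


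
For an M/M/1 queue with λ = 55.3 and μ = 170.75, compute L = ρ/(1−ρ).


ρ = λ/μ = 55.3/170.75 = 0.3239
L = ρ/(1−ρ) = 0.3239/(1 − 0.3239) = 0.3239/0.6761 = 0.4790

Final: 0.4790


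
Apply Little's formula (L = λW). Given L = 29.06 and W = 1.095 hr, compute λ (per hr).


λ = L/W = 29.06/1.095 = 26.5388 /hr

Final: 26.5388 /hr


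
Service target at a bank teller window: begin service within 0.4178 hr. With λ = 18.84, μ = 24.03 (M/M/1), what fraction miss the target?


ρ = 18.84/24.03 = 0.7840
P(Wq > t) = ρ·e^{−(μ−λ)t} = 0.7840·e^{−2.1684}
= 0.7840·0.114363 = 0.089662

Final: 0.089662


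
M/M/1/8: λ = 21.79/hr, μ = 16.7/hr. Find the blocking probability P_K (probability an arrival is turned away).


ρ = λ/μ = 21.79/16.7 = 1.3048
P_K = (1−ρ)ρ^K/(1−ρ^(K+1)) = (-0.3048·8.400905)/(1 − 10.961420)
= -2.560515/-9.961420 = 0.257043

Final: 0.257043


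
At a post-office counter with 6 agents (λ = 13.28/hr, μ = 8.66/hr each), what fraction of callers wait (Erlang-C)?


a = λ/μ = 1.5335; ρ = a/6 = 0.2556
P₀ = 0.215720 (from M/M/c formula)
C(c,a) = [a^c/(c!(1−ρ))]·P₀ = [13.00412/(720·0.7444)]·0.215720
= 0.02426·0.215720 = 0.005234

Final: 0.005234


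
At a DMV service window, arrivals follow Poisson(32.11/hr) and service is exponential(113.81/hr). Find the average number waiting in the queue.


ρ = 32.11/113.81 = 0.2821
Lq = ρ²/(1−ρ) = 0.07960/0.7179 = 0.1109

Final: 0.1109


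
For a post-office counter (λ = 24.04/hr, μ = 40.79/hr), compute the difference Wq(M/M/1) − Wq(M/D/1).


ρ = 24.04/40.79 = 0.5894
Wq(M/M/1) = ρ/(μ−λ) = 0.5894/16.75 = 0.03519 hr
Wq(M/D/1) = ρ/(2(μ−λ)) = 0.01759 hr
Savings = 0.03519 − 0.01759 = 0.01759 hr

Final: 0.01759 hr


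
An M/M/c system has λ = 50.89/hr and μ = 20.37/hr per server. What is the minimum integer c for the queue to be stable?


Stability requires cμ > λ ⇔ c > λ/μ.
λ/μ = 50.89/20.37 = 2.4983
Minimum integer c = ⌊2.4983⌋ + 1 = 3
Check: 3·20.37 = 61.11 > 50.89, while 2·20.37 = 40.74 ≤ 50.89

Final: 3 servers


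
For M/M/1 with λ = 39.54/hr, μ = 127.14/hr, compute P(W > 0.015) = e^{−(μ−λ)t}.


W ~ Exponential(μ−λ) for M/M/1.
μ − λ = 127.14 − 39.54 = 87.6000
P(W > t) = e^{−(μ−λ)t} = e^{−1.3140} = 0.268743

Final: 0.268743


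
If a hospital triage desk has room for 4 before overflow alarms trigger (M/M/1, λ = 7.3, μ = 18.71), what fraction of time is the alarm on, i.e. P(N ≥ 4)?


ρ = 7.3/18.71 = 0.3902
P(N ≥ n) = ρ^n = 0.3902^4 = 0.023174

Final: 0.023174


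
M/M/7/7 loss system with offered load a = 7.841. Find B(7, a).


B(c,a) = (a^c/c!) / Σ_{k=0}^{c} a^k/k!
a^7/7! = 361.551061
Σ terms (k=0..7): 1.00000 + 7.84100 + 30.74064 + 80.34579 + 157.49783 + 246.98810 + 322.77228 + 361.55106 = 1208.736693
B = 361.551061/1208.736693 = 0.299115

Final: 0.299115


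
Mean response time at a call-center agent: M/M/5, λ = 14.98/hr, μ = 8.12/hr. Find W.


a = 1.8448; ρ = 0.3690; P₀ = 0.157287
Lq = P₀·a^c·ρ/(c!(1−ρ)²) = 0.02595
Wq = Lq/λ = 0.02595/14.98 = 0.001732 hr
W = Wq + 1/μ = 0.001732 + 0.12315 = 0.12489 hr

Final: 0.12489 hr


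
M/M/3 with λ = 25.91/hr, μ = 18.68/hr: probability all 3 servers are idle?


a = λ/μ = 25.91/18.68 = 1.3870; ρ = a/c = 0.4623
Σ_{k=0}^{2} a^k/k! (terms k=0..2) = 1.00000 + 1.38704 + 0.96195 = 3.34899
Tail: a^3/(3!(1−ρ)) = 2.66853/(6·0.5377) = 0.82722
P₀ = 1/(3.34899 + 0.82722) = 1/4.17621 = 0.239452

Final: 0.239452


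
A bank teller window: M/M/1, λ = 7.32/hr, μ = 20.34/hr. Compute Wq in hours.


ρ = 7.32/20.34 = 0.3599
Wq = ρ/(μ−λ) = 0.3599/(20.34 − 7.32) = 0.3599/13.02 = 0.02764 hr

Final: 0.02764 hr


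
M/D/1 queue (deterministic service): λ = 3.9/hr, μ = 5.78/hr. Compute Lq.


ρ = 3.9/5.78 = 0.6747
M/D/1: Lq = ρ²/(2(1−ρ)) = 0.4553/(2·0.3253) = 0.69986

Final: 0.69986


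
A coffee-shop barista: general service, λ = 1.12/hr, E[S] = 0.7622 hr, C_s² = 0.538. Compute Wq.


ρ = λ·E[S] = 1.12·0.7622 = 0.8537
E[S²] = E[S]²(1+C_s²) = 0.7622²·(1+0.538) = 0.893499
Wq = λ·E[S²]/(2(1−ρ)) = 1.12·0.893499/(2·0.1463) = 3.41925 hr

Final: 3.41925 hr


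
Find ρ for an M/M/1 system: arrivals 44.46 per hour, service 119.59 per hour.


ρ = λ/μ = 44.46/119.59 = 0.3718

Final: 0.3718


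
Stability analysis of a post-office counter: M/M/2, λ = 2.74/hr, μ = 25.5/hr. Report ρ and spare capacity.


Total capacity cμ = 2·25.5 = 51.00/hr
ρ = λ/(cμ) = 2.74/51.00 = 0.05373
Stable ⇔ ρ < 1: YES
Spare capacity = cμ − λ = 51.00 − 2.74 = 48.26/hr

Final: ρ = 0.05373; stable; margin = 48.26/hr


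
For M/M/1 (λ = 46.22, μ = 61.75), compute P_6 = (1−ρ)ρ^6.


ρ = 46.22/61.75 = 0.7485
P_n = (1−ρ)·ρ^n = (1 − 0.7485)·0.7485^6 = 0.2515·0.175856 = 0.044227

Final: 0.044227


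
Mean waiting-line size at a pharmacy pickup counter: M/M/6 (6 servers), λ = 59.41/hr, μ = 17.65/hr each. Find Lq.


a = λ/μ = 3.3660; ρ = a/6 = 0.5610
P₀ = 0.033402
Lq = P₀·a^c·ρ / (c!·(1−ρ)²) = 0.033402·1454.41738·0.5610/(720·0.19272)
= 0.19641

Final: 0.19641


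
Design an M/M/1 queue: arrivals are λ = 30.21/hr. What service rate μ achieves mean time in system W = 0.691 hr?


W = 1/(μ−λ) ⇒ μ − λ = 1/W = 1/0.691 = 1.4472
μ = λ + 1/W = 30.21 + 1.4472 = 31.6572 per hr

Final: 31.6572 /hr


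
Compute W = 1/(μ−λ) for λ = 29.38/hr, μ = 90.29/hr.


W = 1/(μ−λ) = 1/(90.29 − 29.38) = 1/60.91 = 0.01642 hr

Final: 0.01642 hr


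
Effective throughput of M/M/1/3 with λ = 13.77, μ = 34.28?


ρ = 0.4017; P_K = (1−ρ)ρ^3/(1−ρ^4) = 0.039816
λ_eff = λ(1 − P_K) = 13.77·(1 − 0.039816) = 13.77·0.960184 = 13.2217 /hr

Final: 13.2217 /hr


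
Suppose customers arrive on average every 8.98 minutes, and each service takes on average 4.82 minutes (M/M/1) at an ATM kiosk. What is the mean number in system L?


λ = 60/8.98 = 6.6815 /hr
μ = 60/4.82 = 12.4481 /hr
ρ = λ/μ = 6.6815/12.4481 = 0.5367
L = ρ/(1−ρ) = 0.5367/0.4633 = 1.1587

Final: 1.1587


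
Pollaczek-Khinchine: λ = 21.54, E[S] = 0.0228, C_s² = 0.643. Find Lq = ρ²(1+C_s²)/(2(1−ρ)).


ρ = λ·E[S] = 21.54·0.0228 = 0.4911
Lq = ρ²(1+C_s²)/(2(1−ρ)) = 0.2412·(1+0.643)/(2·0.5089)
= 0.2412·1.6430/1.0178 = 0.38936

Final: 0.38936


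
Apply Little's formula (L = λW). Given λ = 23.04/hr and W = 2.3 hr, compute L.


L = λW = 23.04·2.3 = 52.9920

Final: 52.9920


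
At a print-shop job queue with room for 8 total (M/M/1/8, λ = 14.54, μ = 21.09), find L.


ρ = 14.54/21.09 = 0.6894
L = ρ[1 − (K+1)ρ^K + Kρ^(K+1)] / [(1−ρ)(1−ρ^(K+1))]
Numerator: 0.6894·(1 − 9·0.051039 + 8·0.035188) = 0.566812
Denominator: (0.3106)·(0.964812) = 0.299645
L = 0.566812/0.299645 = 1.8916

Final: 1.8916


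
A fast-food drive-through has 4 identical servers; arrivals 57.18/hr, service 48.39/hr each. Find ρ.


ρ = λ/(cμ) = 57.18/(4·48.39) = 57.18/193.56 = 0.2954

Final: 0.2954


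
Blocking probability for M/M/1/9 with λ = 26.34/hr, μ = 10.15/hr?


ρ = λ/μ = 26.34/10.15 = 2.5951
P_K = (1−ρ)ρ^K/(1−ρ^(K+1)) = (-1.5951·5337.618814)/(1 − 13851.515227)
= -8513.896413/-13850.515227 = 0.614699

Final: 0.614699


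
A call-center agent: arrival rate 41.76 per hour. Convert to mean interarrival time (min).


Mean interarrival time = 1/λ = 1/41.76 hour = 0.02395 hour
In minutes: 0.02395 × 60 = 1.4368 min

Final: 1.4368 min


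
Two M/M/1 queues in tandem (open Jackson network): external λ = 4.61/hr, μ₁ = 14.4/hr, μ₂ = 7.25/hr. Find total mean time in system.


Each node sees arrival rate λ = 4.61/hr (tandem ⇒ throughput preserved).
W₁ = 1/(μ₁−λ) = 1/(14.4−4.61) = 0.10215 hr
W₂ = 1/(μ₂−λ) = 1/(7.25−4.61) = 0.37879 hr
W_total = W₁ + W₂ = 0.10215 + 0.37879 = 0.48093 hr

Final: 0.48093 hr


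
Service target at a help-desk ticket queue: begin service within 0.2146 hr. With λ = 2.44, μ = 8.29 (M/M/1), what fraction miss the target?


ρ = 2.44/8.29 = 0.2943
P(Wq > t) = ρ·e^{−(μ−λ)t} = 0.2943·e^{−1.2554}
= 0.2943·0.284959 = 0.083872

Final: 0.083872


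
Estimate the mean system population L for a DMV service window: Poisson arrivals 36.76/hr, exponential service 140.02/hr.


ρ = λ/μ = 36.76/140.02 = 0.2625
L = ρ/(1−ρ) = 0.2625/(1 − 0.2625) = 0.2625/0.7375 = 0.3560

Final: 0.3560


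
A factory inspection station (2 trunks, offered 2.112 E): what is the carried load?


B(2,2.112) = 0.417476 (Erlang-B)
Carried load = a(1 − B) = 2.112·(1 − 0.417476) = 2.112·0.582524 = 1.2303 E

Final: 1.2303 Erlangs


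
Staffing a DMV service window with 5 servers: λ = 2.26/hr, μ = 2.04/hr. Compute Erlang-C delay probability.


a = λ/μ = 1.1078; ρ = a/5 = 0.2216
P₀ = 0.330170 (from M/M/c formula)
C(c,a) = [a^c/(c!(1−ρ))]·P₀ = [1.66875/(120·0.7784)]·0.330170
= 0.01786·0.330170 = 0.005898

Final: 0.005898


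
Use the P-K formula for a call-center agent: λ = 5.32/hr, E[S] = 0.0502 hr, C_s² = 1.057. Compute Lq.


ρ = λ·E[S] = 5.32·0.0502 = 0.2671
Lq = ρ²(1+C_s²)/(2(1−ρ)) = 0.07132·(1+1.057)/(2·0.7329)
= 0.07132·2.0570/1.4659 = 0.10008

Final: 0.10008


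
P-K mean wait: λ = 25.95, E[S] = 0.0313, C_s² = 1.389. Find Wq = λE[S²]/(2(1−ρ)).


ρ = λ·E[S] = 25.95·0.0313 = 0.8122
E[S²] = E[S]²(1+C_s²) = 0.0313²·(1+1.389) = 0.002340
Wq = λ·E[S²]/(2(1−ρ)) = 25.95·0.002340/(2·0.1878) = 0.16173 hr

Final: 0.16173 hr


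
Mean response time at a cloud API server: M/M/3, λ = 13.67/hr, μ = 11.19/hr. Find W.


a = 1.2216; ρ = 0.4072; P₀ = 0.287324
Lq = P₀·a^c·ρ/(c!(1−ρ)²) = 0.10117
Wq = Lq/λ = 0.10117/13.67 = 0.007401 hr
W = Wq + 1/μ = 0.007401 + 0.08937 = 0.09677 hr

Final: 0.09677 hr


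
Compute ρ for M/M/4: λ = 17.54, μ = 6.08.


ρ = λ/(cμ) = 17.54/(4·6.08) = 17.54/24.32 = 0.7212

Final: 0.7212


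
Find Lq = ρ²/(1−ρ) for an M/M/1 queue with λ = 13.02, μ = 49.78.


ρ = 13.02/49.78 = 0.2616
Lq = ρ²/(1−ρ) = 0.06841/0.7384 = 0.09264

Final: 0.09264


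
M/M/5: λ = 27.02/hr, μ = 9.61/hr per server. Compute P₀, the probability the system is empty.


a = λ/μ = 27.02/9.61 = 2.8117; ρ = a/c = 0.5623
Σ_{k=0}^{4} a^k/k! (terms k=0..4) = 1.00000 + 2.81165 + 3.95270 + 3.70454 + 2.60397 = 14.07287
Tail: a^5/(5!(1−ρ)) = 175.71538/(120·0.4377) = 3.34567
P₀ = 1/(14.07287 + 3.34567) = 1/17.41854 = 0.057410

Final: 0.057410


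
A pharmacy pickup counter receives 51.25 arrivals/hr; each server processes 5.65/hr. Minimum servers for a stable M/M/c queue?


Stability requires cμ > λ ⇔ c > λ/μ.
λ/μ = 51.25/5.65 = 9.0708
Minimum integer c = ⌊9.0708⌋ + 1 = 10
Check: 10·5.65 = 56.50 > 51.25, while 9·5.65 = 50.85 ≤ 51.25

Final: 10 servers


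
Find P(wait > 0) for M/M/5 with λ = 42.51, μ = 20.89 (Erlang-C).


a = λ/μ = 2.0349; ρ = a/5 = 0.4070
P₀ = 0.129622 (from M/M/c formula)
C(c,a) = [a^c/(c!(1−ρ))]·P₀ = [34.89501/(120·0.5930)]·0.129622
= 0.49036·0.129622 = 0.063562

Final: 0.063562


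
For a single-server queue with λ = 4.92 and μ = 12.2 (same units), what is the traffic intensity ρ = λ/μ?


ρ = λ/μ = 4.92/12.2 = 0.4033

Final: 0.4033


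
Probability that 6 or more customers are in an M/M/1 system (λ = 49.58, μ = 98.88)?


ρ = 49.58/98.88 = 0.5014
P(N ≥ n) = ρ^n = 0.5014^6 = 0.015892

Final: 0.015892


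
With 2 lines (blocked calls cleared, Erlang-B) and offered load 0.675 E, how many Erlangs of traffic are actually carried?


B(2,0.675) = 0.119724 (Erlang-B)
Carried load = a(1 − B) = 0.675·(1 − 0.119724) = 0.675·0.880276 = 0.5942 E

Final: 0.5942 Erlangs


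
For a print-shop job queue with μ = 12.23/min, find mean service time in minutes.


Mean service time = 1/μ = 1/12.23 minute = 0.08177 minute
In minutes: 0.08177 × 1 = 0.08177 min

Final: 0.08177 min


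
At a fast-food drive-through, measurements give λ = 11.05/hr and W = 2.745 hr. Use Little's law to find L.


L = λW = 11.05·2.745 = 30.3323

Final: 30.3323


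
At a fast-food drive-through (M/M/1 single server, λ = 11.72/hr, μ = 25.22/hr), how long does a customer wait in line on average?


ρ = 11.72/25.22 = 0.4647
Wq = ρ/(μ−λ) = 0.4647/(25.22 − 11.72) = 0.4647/13.50 = 0.03442 hr

Final: 0.03442 hr


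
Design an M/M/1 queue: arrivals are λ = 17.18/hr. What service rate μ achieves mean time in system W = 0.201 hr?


W = 1/(μ−λ) ⇒ μ − λ = 1/W = 1/0.201 = 4.9751
μ = λ + 1/W = 17.18 + 4.9751 = 22.1551 per hr

Final: 22.1551 /hr


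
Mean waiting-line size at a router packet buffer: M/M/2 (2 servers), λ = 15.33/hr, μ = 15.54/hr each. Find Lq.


a = λ/μ = 0.9865; ρ = a/2 = 0.4932
P₀ = 0.339367
Lq = P₀·a^c·ρ / (c!·(1−ρ)²) = 0.339367·0.97316·0.4932/(2·0.25680)
= 0.31716

Final: 0.31716


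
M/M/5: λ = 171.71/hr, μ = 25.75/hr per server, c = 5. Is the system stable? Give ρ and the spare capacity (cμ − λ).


Total capacity cμ = 5·25.75 = 128.75/hr
ρ = λ/(cμ) = 171.71/128.75 = 1.3337
Stable ⇔ ρ < 1: NO
Spare capacity = cμ − λ = 128.75 − 171.71 = -42.96/hr

Final: ρ = 1.3337; unstable; margin = -42.96/hr


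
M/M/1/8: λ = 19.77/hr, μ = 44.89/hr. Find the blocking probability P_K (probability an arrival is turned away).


ρ = λ/μ = 19.77/44.89 = 0.4404
P_K = (1−ρ)ρ^K/(1−ρ^(K+1)) = (0.5596·0.001415)/(1 − 0.0006233)
= 0.0007920/0.999377 = 0.0007925

Final: 0.0007925


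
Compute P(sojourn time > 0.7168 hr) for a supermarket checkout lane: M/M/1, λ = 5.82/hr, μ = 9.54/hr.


W ~ Exponential(μ−λ) for M/M/1.
μ − λ = 9.54 − 5.82 = 3.7200
P(W > t) = e^{−(μ−λ)t} = e^{−2.6665} = 0.069495

Final: 0.069495


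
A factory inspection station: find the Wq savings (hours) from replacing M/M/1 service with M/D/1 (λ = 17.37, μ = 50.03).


ρ = 17.37/50.03 = 0.3472
Wq(M/M/1) = ρ/(μ−λ) = 0.3472/32.66 = 0.01063 hr
Wq(M/D/1) = ρ/(2(μ−λ)) = 0.005315 hr
Savings = 0.01063 − 0.005315 = 0.005315 hr

Final: 0.005315 hr


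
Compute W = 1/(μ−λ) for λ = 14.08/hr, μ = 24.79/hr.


W = 1/(μ−λ) = 1/(24.79 − 14.08) = 1/10.71 = 0.09337 hr

Final: 0.09337 hr


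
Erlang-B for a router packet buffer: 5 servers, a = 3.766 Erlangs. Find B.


B(c,a) = (a^c/c!) / Σ_{k=0}^{c} a^k/k!
a^5/5! = 6.312775
Σ terms (k=0..5): 1.00000 + 3.76600 + 7.09138 + 8.90204 + 8.38127 + 6.31278 = 35.453470
B = 6.312775/35.453470 = 0.178058

Final: 0.178058


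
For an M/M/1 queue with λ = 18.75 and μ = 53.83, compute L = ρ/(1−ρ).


ρ = λ/μ = 18.75/53.83 = 0.3483
L = ρ/(1−ρ) = 0.3483/(1 − 0.3483) = 0.3483/0.6517 = 0.5345

Final: 0.5345


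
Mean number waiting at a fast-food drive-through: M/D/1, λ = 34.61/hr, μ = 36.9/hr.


ρ = 34.61/36.9 = 0.9379
M/D/1: Lq = ρ²/(2(1−ρ)) = 0.8797/(2·0.06206) = 7.08780

Final: 7.08780


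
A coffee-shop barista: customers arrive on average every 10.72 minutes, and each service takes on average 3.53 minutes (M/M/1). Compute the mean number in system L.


λ = 60/10.72 = 5.5970 /hr
μ = 60/3.53 = 16.9972 /hr
ρ = λ/μ = 5.5970/16.9972 = 0.3293
L = ρ/(1−ρ) = 0.3293/0.6707 = 0.4910

Final: 0.4910


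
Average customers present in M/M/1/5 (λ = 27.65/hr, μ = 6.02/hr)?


ρ = 27.65/6.02 = 4.5930
L = ρ[1 − (K+1)ρ^K + Kρ^(K+1)] / [(1−ρ)(1−ρ^(K+1))]
Numerator: 4.5930·(1 − 6·2044.058034 + 5·9388.406086) = 159279.993946
Denominator: (-3.5930)·(-9387.406086) = 33729.168378
L = 159279.993946/33729.168378 = 4.7223

Final: 4.7223


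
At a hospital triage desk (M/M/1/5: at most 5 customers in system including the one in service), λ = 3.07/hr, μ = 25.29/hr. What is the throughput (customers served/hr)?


ρ = 0.1214; P_K = (1−ρ)ρ^5/(1−ρ^6) = 0.00002316
λ_eff = λ(1 − P_K) = 3.07·(1 − 0.00002316) = 3.07·0.999977 = 3.0699 /hr

Final: 3.0699 /hr


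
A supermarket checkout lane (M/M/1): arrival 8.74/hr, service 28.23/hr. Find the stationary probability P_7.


ρ = 8.74/28.23 = 0.3096
P_n = (1−ρ)·ρ^n = (1 − 0.3096)·0.3096^7 = 0.6904·0.0002726 = 0.0001882

Final: 0.0001882


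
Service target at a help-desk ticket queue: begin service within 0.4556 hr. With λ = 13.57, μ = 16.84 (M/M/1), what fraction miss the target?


ρ = 13.57/16.84 = 0.8058
P(Wq > t) = ρ·e^{−(μ−λ)t} = 0.8058·e^{−1.4898}
= 0.8058·0.225415 = 0.181644

Final: 0.181644


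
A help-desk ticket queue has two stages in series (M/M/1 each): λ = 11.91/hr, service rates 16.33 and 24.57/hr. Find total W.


Each node sees arrival rate λ = 11.91/hr (tandem ⇒ throughput preserved).
W₁ = 1/(μ₁−λ) = 1/(16.33−11.91) = 0.22624 hr
W₂ = 1/(μ₂−λ) = 1/(24.57−11.91) = 0.07899 hr
W_total = W₁ + W₂ = 0.22624 + 0.07899 = 0.30523 hr

Final: 0.30523 hr


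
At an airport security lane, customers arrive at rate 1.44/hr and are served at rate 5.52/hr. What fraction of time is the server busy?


ρ = λ/μ = 1.44/5.52 = 0.2609

Final: 0.2609


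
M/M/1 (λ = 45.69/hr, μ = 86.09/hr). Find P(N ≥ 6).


ρ = 45.69/86.09 = 0.5307
P(N ≥ n) = ρ^n = 0.5307^6 = 0.022347

Final: 0.022347


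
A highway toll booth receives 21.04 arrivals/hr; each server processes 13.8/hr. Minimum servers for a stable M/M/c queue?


Stability requires cμ > λ ⇔ c > λ/μ.
λ/μ = 21.04/13.8 = 1.5246
Minimum integer c = ⌊1.5246⌋ + 1 = 2
Check: 2·13.8 = 27.60 > 21.04, while 1·13.8 = 13.80 ≤ 21.04

Final: 2 servers


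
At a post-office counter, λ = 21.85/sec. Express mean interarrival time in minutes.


Mean interarrival time = 1/λ = 1/21.85 second = 0.04577 second
In minutes: 0.04577 × 0.0166667 = 0.0007628 min

Final: 0.0007628 min


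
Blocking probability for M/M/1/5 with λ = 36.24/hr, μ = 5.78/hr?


ρ = λ/μ = 36.24/5.78 = 6.2699
P_K = (1−ρ)ρ^K/(1−ρ^(K+1)) = (-5.2699·9689.508609)/(1 − 60752.213147)
= -51062.704538/-60751.213147 = 0.840522

Final: 0.840522


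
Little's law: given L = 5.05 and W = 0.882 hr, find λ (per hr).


λ = L/W = 5.05/0.882 = 5.7256 /hr

Final: 5.7256 /hr


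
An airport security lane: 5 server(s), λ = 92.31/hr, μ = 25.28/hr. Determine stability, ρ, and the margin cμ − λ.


Total capacity cμ = 5·25.28 = 126.40/hr
ρ = λ/(cμ) = 92.31/126.40 = 0.7303
Stable ⇔ ρ < 1: YES
Spare capacity = cμ − λ = 126.40 − 92.31 = 34.09/hr

Final: ρ = 0.7303; stable; margin = 34.09/hr


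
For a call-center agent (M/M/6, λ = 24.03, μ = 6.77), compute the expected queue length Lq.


a = λ/μ = 3.5495; ρ = a/6 = 0.5916
P₀ = 0.027464
Lq = P₀·a^c·ρ / (c!·(1−ρ)²) = 0.027464·1999.81864·0.5916/(720·0.16681)
= 0.27053

Final: 0.27053


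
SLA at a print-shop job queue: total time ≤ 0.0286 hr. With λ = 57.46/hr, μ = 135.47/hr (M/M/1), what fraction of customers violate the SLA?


W ~ Exponential(μ−λ) for M/M/1.
μ − λ = 135.47 − 57.46 = 78.0100
P(W > t) = e^{−(μ−λ)t} = e^{−2.2311} = 0.107412

Final: 0.107412


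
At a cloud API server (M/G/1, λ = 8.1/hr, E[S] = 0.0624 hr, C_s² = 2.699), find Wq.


ρ = λ·E[S] = 8.1·0.0624 = 0.5054
E[S²] = E[S]²(1+C_s²) = 0.0624²·(1+2.699) = 0.014403
Wq = λ·E[S²]/(2(1−ρ)) = 8.1·0.014403/(2·0.4946) = 0.11795 hr

Final: 0.11795 hr


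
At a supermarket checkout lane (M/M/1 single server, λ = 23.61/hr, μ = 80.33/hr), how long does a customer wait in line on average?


ρ = 23.61/80.33 = 0.2939
Wq = ρ/(μ−λ) = 0.2939/(80.33 − 23.61) = 0.2939/56.72 = 0.005182 hr

Final: 0.005182 hr


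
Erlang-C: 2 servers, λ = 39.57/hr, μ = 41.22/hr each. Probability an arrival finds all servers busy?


a = λ/μ = 0.9600; ρ = a/2 = 0.4800
P₀ = 0.351365 (from M/M/c formula)
C(c,a) = [a^c/(c!(1−ρ))]·P₀ = [0.92154/(2·0.5200)]·0.351365
= 0.88608·0.351365 = 0.311336

Final: 0.311336


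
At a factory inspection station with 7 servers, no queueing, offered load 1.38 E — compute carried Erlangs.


B(7,1.38) = 0.0004758 (Erlang-B)
Carried load = a(1 − B) = 1.38·(1 − 0.0004758) = 1.38·0.999524 = 1.3793 E

Final: 1.3793 Erlangs


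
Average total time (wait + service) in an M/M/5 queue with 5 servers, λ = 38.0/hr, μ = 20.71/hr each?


a = 1.8349; ρ = 0.3670; P₀ = 0.158885
Lq = P₀·a^c·ρ/(c!(1−ρ)²) = 0.02522
Wq = Lq/λ = 0.02522/38.0 = 0.0006636 hr
W = Wq + 1/μ = 0.0006636 + 0.04829 = 0.04895 hr

Final: 0.04895 hr


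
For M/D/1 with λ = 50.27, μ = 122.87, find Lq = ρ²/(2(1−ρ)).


ρ = 50.27/122.87 = 0.4091
M/D/1: Lq = ρ²/(2(1−ρ)) = 0.1674/(2·0.5909) = 0.14165

Final: 0.14165


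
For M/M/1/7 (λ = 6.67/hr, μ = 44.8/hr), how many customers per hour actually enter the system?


ρ = 0.1489; P_K = (1−ρ)ρ^7/(1−ρ^8) = 0.000001380
λ_eff = λ(1 − P_K) = 6.67·(1 − 0.000001380) = 6.67·0.999999 = 6.6700 /hr

Final: 6.6700 /hr


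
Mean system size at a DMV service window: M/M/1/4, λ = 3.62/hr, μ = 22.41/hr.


ρ = 3.62/22.41 = 0.1615
L = ρ[1 − (K+1)ρ^K + Kρ^(K+1)] / [(1−ρ)(1−ρ^(K+1))]
Numerator: 0.1615·(1 − 5·0.0006809 + 4·0.0001100) = 0.161056
Denominator: (0.8385)·(0.999890) = 0.838373
L = 0.161056/0.838373 = 0.1921

Final: 0.1921


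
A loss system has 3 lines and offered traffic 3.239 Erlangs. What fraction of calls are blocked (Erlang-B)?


B(c,a) = (a^c/c!) / Σ_{k=0}^{c} a^k/k!
a^3/3! = 5.663457
Σ terms (k=0..3): 1.00000 + 3.23900 + 5.24556 + 5.66346 = 15.148017
B = 5.663457/15.148017 = 0.373874

Final: 0.373874


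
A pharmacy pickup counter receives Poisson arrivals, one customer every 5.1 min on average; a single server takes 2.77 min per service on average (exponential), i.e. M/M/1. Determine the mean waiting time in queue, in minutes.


λ = 60/5.1 = 11.7647 /hr
μ = 60/2.77 = 21.6606 /hr
ρ = λ/μ = 11.7647/21.6606 = 0.5431
Wq = ρ/(μ−λ) = 0.5431/(21.6606−11.7647) = 0.05488 hr
In minutes: 0.05488·60 = 3.293 min

Final: 3.293 min


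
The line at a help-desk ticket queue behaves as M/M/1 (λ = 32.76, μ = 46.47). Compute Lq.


ρ = 32.76/46.47 = 0.7050
Lq = ρ²/(1−ρ) = 0.4970/0.2950 = 1.6845

Final: 1.6845


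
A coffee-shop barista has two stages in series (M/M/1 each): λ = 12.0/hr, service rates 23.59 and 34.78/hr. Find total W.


Each node sees arrival rate λ = 12.0/hr (tandem ⇒ throughput preserved).
W₁ = 1/(μ₁−λ) = 1/(23.59−12.0) = 0.08628 hr
W₂ = 1/(μ₂−λ) = 1/(34.78−12.0) = 0.04390 hr
W_total = W₁ + W₂ = 0.08628 + 0.04390 = 0.13018 hr

Final: 0.13018 hr


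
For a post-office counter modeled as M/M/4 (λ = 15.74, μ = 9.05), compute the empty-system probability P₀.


a = λ/μ = 15.74/9.05 = 1.7392; ρ = a/c = 0.4348
Σ_{k=0}^{3} a^k/k! (terms k=0..3) = 1.00000 + 1.73923 + 1.51245 + 0.87683 = 5.12851
Tail: a^4/(4!(1−ρ)) = 9.15007/(24·0.5652) = 0.67455
P₀ = 1/(5.12851 + 0.67455) = 1/5.80307 = 0.172323

Final: 0.172323


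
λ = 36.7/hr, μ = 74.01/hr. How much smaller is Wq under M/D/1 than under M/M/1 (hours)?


ρ = 36.7/74.01 = 0.4959
Wq(M/M/1) = ρ/(μ−λ) = 0.4959/37.31 = 0.01329 hr
Wq(M/D/1) = ρ/(2(μ−λ)) = 0.006645 hr
Savings = 0.01329 − 0.006645 = 0.006645 hr

Final: 0.006645 hr


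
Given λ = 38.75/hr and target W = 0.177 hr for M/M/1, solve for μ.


W = 1/(μ−λ) ⇒ μ − λ = 1/W = 1/0.177 = 5.6497
μ = λ + 1/W = 38.75 + 5.6497 = 44.3997 per hr

Final: 44.3997 /hr


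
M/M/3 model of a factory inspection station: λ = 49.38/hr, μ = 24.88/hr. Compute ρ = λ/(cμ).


ρ = λ/(cμ) = 49.38/(3·24.88) = 49.38/74.64 = 0.6616

Final: 0.6616


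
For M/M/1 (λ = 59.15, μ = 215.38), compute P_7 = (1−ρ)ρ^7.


ρ = 59.15/215.38 = 0.2746
P_n = (1−ρ)·ρ^n = (1 − 0.2746)·0.2746^7 = 0.7254·0.0001178 = 0.00008547

Final: 0.00008547


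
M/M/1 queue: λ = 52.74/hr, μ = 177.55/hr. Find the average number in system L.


ρ = λ/μ = 52.74/177.55 = 0.2970
L = ρ/(1−ρ) = 0.2970/(1 − 0.2970) = 0.2970/0.7030 = 0.4226

Final: 0.4226


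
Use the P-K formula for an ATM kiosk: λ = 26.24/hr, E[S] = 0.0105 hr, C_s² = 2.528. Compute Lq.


ρ = λ·E[S] = 26.24·0.0105 = 0.2755
Lq = ρ²(1+C_s²)/(2(1−ρ)) = 0.07591·(1+2.528)/(2·0.7245)
= 0.07591·3.5280/1.4490 = 0.18483

Final: 0.18483


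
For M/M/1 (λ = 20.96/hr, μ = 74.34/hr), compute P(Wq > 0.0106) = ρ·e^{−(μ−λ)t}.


ρ = 20.96/74.34 = 0.2819
P(Wq > t) = ρ·e^{−(μ−λ)t} = 0.2819·e^{−0.5658}
= 0.2819·0.567890 = 0.160115

Final: 0.160115


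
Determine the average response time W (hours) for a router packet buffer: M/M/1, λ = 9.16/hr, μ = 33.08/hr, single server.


W = 1/(μ−λ) = 1/(33.08 − 9.16) = 1/23.92 = 0.04181 hr

Final: 0.04181 hr


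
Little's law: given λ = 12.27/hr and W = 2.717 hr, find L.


L = λW = 12.27·2.717 = 33.3376

Final: 33.3376


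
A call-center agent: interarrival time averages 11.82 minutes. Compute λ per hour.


λ = 1/(interarrival time) in consistent units.
1 hour = 60 min, so λ = 60/11.82 = 5.0761 per hour

Final: 5.0761 /hr


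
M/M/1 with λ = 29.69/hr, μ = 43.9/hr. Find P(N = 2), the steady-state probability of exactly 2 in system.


ρ = 29.69/43.9 = 0.6763
P_n = (1−ρ)·ρ^n = (1 − 0.6763)·0.6763^2 = 0.3237·0.457395 = 0.148054

Final: 0.148054


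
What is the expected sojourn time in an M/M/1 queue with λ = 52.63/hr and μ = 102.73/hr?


W = 1/(μ−λ) = 1/(102.73 − 52.63) = 1/50.10 = 0.01996 hr

Final: 0.01996 hr


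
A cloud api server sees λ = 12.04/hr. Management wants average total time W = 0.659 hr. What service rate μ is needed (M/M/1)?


W = 1/(μ−λ) ⇒ μ − λ = 1/W = 1/0.659 = 1.5175
μ = λ + 1/W = 12.04 + 1.5175 = 13.5575 per hr

Final: 13.5575 /hr


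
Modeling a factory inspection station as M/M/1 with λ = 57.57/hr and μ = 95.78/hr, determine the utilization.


ρ = λ/μ = 57.57/95.78 = 0.6011

Final: 0.6011


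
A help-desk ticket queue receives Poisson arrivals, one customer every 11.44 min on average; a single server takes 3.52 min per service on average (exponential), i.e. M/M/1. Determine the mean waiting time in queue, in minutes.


λ = 60/11.44 = 5.2448 /hr
μ = 60/3.52 = 17.0455 /hr
ρ = λ/μ = 5.2448/17.0455 = 0.3077
Wq = ρ/(μ−λ) = 0.3077/(17.0455−5.2448) = 0.02607 hr
In minutes: 0.02607·60 = 1.564 min

Final: 1.564 min


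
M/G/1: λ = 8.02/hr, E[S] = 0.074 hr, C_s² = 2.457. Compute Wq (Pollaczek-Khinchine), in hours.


ρ = λ·E[S] = 8.02·0.074 = 0.5935
E[S²] = E[S]²(1+C_s²) = 0.074²·(1+2.457) = 0.018931
Wq = λ·E[S²]/(2(1−ρ)) = 8.02·0.018931/(2·0.4065) = 0.18673 hr

Final: 0.18673 hr


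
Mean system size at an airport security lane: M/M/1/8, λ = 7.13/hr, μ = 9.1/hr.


ρ = 7.13/9.1 = 0.7835
L = ρ[1 − (K+1)ρ^K + Kρ^(K+1)] / [(1−ρ)(1−ρ^(K+1))]
Numerator: 0.7835·(1 − 9·0.142032 + 8·0.111284) = 0.479503
Denominator: (0.2165)·(0.888716) = 0.192392
L = 0.479503/0.192392 = 2.4923

Final: 2.4923


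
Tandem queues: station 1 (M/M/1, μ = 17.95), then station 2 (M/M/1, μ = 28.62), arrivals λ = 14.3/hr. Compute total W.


Each node sees arrival rate λ = 14.3/hr (tandem ⇒ throughput preserved).
W₁ = 1/(μ₁−λ) = 1/(17.95−14.3) = 0.27397 hr
W₂ = 1/(μ₂−λ) = 1/(28.62−14.3) = 0.06983 hr
W_total = W₁ + W₂ = 0.27397 + 0.06983 = 0.34381 hr

Final: 0.34381 hr


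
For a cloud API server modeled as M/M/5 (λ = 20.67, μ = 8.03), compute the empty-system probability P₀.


a = λ/μ = 20.67/8.03 = 2.5741; ρ = a/c = 0.5148
Σ_{k=0}^{4} a^k/k! (terms k=0..4) = 1.00000 + 2.57410 + 3.31299 + 2.84265 + 1.82931 = 11.55905
Tail: a^5/(5!(1−ρ)) = 113.01202/(120·0.4852) = 1.94106
P₀ = 1/(11.55905 + 1.94106) = 1/13.50012 = 0.074073

Final: 0.074073


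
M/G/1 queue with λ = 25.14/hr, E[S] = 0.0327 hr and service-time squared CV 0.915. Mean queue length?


ρ = λ·E[S] = 25.14·0.0327 = 0.8221
Lq = ρ²(1+C_s²)/(2(1−ρ)) = 0.6758·(1+0.915)/(2·0.1779)
= 0.6758·1.9150/0.3558 = 3.63693

Final: 3.63693


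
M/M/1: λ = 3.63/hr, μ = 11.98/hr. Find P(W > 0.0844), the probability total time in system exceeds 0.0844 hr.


W ~ Exponential(μ−λ) for M/M/1.
μ − λ = 11.98 − 3.63 = 8.3500
P(W > t) = e^{−(μ−λ)t} = e^{−0.7047} = 0.494237

Final: 0.494237


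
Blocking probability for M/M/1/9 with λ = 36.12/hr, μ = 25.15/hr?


ρ = λ/μ = 36.12/25.15 = 1.4362
P_K = (1−ρ)ρ^K/(1−ρ^(K+1)) = (-0.4362·25.994877)/(1 − 37.333398)
= -11.338521/-36.333398 = 0.312069

Final: 0.312069


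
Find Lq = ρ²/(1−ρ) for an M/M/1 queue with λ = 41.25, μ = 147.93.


ρ = 41.25/147.93 = 0.2788
Lq = ρ²/(1−ρ) = 0.07776/0.7212 = 0.1078

Final: 0.1078


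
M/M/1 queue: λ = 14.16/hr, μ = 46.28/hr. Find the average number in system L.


ρ = λ/μ = 14.16/46.28 = 0.3060
L = ρ/(1−ρ) = 0.3060/(1 − 0.3060) = 0.3060/0.6940 = 0.4408

Final: 0.4408


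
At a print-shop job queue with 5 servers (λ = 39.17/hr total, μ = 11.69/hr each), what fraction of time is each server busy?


ρ = λ/(cμ) = 39.17/(5·11.69) = 39.17/58.45 = 0.6701

Final: 0.6701


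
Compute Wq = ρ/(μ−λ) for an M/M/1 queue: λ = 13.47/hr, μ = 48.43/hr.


ρ = 13.47/48.43 = 0.2781
Wq = ρ/(μ−λ) = 0.2781/(48.43 − 13.47) = 0.2781/34.96 = 0.007956 hr

Final: 0.007956 hr


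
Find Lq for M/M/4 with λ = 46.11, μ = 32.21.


a = λ/μ = 1.4315; ρ = a/4 = 0.3579
P₀ = 0.237098
Lq = P₀·a^c·ρ / (c!·(1−ρ)²) = 0.237098·4.19969·0.3579/(24·0.41231)
= 0.03601

Final: 0.03601


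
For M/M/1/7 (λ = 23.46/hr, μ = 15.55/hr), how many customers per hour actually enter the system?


ρ = 1.5087; P_K = (1−ρ)ρ^7/(1−ρ^8) = 0.350218
λ_eff = λ(1 − P_K) = 23.46·(1 − 0.350218) = 23.46·0.649782 = 15.2439 /hr

Final: 15.2439 /hr


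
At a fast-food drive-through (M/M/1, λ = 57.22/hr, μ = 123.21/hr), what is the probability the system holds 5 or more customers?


ρ = 57.22/123.21 = 0.4644
P(N ≥ n) = ρ^n = 0.4644^5 = 0.021603

Final: 0.021603


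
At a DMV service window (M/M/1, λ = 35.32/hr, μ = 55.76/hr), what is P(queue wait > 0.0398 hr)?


ρ = 35.32/55.76 = 0.6334
P(Wq > t) = ρ·e^{−(μ−λ)t} = 0.6334·e^{−0.8135}
= 0.6334·0.443298 = 0.280798

Final: 0.280798


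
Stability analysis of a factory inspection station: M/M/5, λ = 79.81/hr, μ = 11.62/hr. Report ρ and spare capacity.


Total capacity cμ = 5·11.62 = 58.10/hr
ρ = λ/(cμ) = 79.81/58.10 = 1.3737
Stable ⇔ ρ < 1: NO
Spare capacity = cμ − λ = 58.10 − 79.81 = -21.71/hr

Final: ρ = 1.3737; unstable; margin = -21.71/hr


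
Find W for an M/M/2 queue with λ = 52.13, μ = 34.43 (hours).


a = 1.5141; ρ = 0.7570; P₀ = 0.138276
Lq = P₀·a^c·ρ/(c!(1−ρ)²) = 2.03273
Wq = Lq/λ = 2.03273/52.13 = 0.03899 hr
W = Wq + 1/μ = 0.03899 + 0.02904 = 0.06804 hr

Final: 0.06804 hr


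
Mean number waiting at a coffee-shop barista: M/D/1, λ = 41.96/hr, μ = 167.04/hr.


ρ = 41.96/167.04 = 0.2512
M/D/1: Lq = ρ²/(2(1−ρ)) = 0.06310/(2·0.7488) = 0.04213

Final: 0.04213
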